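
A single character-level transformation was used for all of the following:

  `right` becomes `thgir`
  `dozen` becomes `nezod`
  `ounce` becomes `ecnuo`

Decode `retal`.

It's just the letters in reverse order.
Decoding retal: then reverse → later.

later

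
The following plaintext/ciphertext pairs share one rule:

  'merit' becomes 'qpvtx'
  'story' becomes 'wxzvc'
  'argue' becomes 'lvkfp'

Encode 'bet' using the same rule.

The shift depends on letter class: consonant m→q is +4, but vowel e→p is +11. The rule splits by letter class: vowels +11, consonants +4.
On bet: b(cons)+4=f, e(vowel)+11=p, t(cons)+4=x.

fpx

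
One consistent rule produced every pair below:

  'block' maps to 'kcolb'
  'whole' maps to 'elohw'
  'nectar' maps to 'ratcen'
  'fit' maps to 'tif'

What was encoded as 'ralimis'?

The output letters match the input read backwards: block reversed is kcolb. The word is simply reversed.
Reversing it on ralimis: then reverse → similar.

similar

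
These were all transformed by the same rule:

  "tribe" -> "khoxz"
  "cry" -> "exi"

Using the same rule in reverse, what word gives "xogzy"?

stair

The output letters match the input read backwards, each shifted +6: tribe reversed is ebirt. Read the word backwards and shift each letter +6.
Reversing it on xogzy: shift back: x−6=r, o−6=i, g−6=a, z−6=t, y−6=s → riats; then reverse → stair.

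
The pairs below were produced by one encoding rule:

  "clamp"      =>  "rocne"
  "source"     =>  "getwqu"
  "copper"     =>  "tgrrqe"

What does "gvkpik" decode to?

ignite

The output letters match the input read backwards, each shifted +2: clamp reversed is pmalc. Read the word backwards and shift each letter +2.
Undoing it on gvkpik: shift back: g−2=e, v−2=t, k−2=i, p−2=n, i−2=g, k−2=i → etingi; then reverse → ignite.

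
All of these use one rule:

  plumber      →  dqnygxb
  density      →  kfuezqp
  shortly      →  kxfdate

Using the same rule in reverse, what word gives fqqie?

Two steps: reverse the string, then apply a Caesar shift of +12.
Reversing it on fqqie: shift back: f−12=t, q−12=e, q−12=e, i−12=w, e−12=s → teews; then reverse → sweet.

sweet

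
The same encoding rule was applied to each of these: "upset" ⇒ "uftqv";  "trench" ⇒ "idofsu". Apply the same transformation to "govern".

The output letters match the input read backwards, each shifted +1: upset reversed is tespu. Two steps: reverse the string, then apply a Caesar shift of +1.
For govern: reverse → nrevog; then shift: n+1=o, r+1=s, e+1=f, v+1=w, o+1=p, g+1=h.

osfwph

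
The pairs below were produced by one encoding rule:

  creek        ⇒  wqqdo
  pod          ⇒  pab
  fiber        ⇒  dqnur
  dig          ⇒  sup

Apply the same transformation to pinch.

The output letters match the input read backwards, each shifted +12: creek reversed is keerc. Read the word backwards and shift each letter +12.
Applying it to pinch: reverse → hcnip; then shift: h+12=t, c+12=o, n+12=z, i+12=u, p+12=b.

tozub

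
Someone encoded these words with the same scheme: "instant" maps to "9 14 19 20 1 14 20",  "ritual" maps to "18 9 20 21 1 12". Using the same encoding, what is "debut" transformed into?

4 5 2 21 20

i is letter #9 and maps to 9: an offset of 0. Each letter is replaced by its alphabet position (a=1, b=2, …, z=26).
On debut: d=4→4, e=5→5, b=2→2, u=21→21, t=20→20.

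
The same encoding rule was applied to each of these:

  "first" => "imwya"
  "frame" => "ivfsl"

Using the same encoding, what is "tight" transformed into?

wmlna

Letter i (0-indexed) is shifted by i+3, so successive shifts are 3, 4, 5, ….
On tight: t+3=w, i+4=m, g+5=l, h+6=n, t+7=a.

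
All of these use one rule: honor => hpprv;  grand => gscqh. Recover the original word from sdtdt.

In honor: h→h is +0, o→p is +1, n→p is +2, o→r is +3 — the shift increases by 1 each position. Each letter shifts forward by its position index (0, 1, 2, …) — the shift grows by one for each successive letter.
Reversing it on sdtdt: s−0=s, d−1=c, t−2=r, d−3=a, t−4=p.

scrap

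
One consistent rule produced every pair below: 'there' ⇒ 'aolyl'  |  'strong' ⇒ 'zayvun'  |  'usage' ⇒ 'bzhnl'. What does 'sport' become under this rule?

Compare letters: t→a is +7, h→o is +7, e→l is +7 — a constant shift. This is a Caesar cipher with shift 7.
Applying it to sport: s+7=z, p+7=w, o+7=v, r+7=y, t+7=a.

zwvya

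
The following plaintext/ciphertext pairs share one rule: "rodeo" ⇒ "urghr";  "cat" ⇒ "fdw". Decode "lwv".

its

Compare letters: r→u is +3, o→r is +3, d→g is +3 — a constant shift. It's a constant shift of +3 (ROT3).
Undoing it on lwv: l−3=i, w−3=t, v−3=s.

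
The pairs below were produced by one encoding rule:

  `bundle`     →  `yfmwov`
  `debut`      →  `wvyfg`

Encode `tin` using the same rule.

This is the alphabet-reversal cipher (Atbash): a becomes z, b becomes y, etc.
Applying it to tin: t↔g, i↔r, n↔m.

grm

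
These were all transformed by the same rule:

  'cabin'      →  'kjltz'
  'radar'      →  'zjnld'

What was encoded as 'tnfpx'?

level

In cabin: c→k is +8, a→j is +9, b→l is +10, i→t is +11 — the shift increases by 1 each position. The shift increases by 1 at each position, starting from +8: 8, 9, 10, ….
Reversing it on tnfpx: t−8=l, n−9=e, f−10=v, p−11=e, x−12=l.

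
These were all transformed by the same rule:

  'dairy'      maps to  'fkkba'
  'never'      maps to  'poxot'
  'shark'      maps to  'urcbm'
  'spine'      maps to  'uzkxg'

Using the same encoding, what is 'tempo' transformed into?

voozq

Shifts by position in dairy: pos 0: d→f (+2), pos 1: a→k (+10), pos 2: i→k (+2), pos 3: r→b (+10) — repeating every 2. A repeating key of period 2 is used — shifts +2, +10 over and over.
On tempo: t+2=v, e+10=o, m+2=o, p+10=z, o+2=q.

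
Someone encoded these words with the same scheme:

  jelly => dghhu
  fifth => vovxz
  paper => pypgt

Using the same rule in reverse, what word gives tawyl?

j(9)→d(3) and e(4)→g(6) fit y≡15x+24 (mod 26); the inverse of 15 mod 26 is 7. This is an affine cipher: with a=0,…,z=25, each position x becomes (15x+24) mod 26.
Undoing it on tawyl: t(19)→7·(19−24)≡17=r; a(0)→7·(0−24)≡14=o; w(22)→7·(22−24)≡12=m; y(24)→7·(24−24)≡0=a; l(11)→7·(11−24)≡13=n (all mod 26).

roman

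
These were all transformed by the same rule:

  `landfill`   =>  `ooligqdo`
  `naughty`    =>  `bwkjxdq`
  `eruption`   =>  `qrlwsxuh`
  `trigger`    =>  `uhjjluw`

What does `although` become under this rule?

The output letters match the input read backwards, each shifted +3: landfill reversed is llifdnal. Two steps: reverse the string, then apply a Caesar shift of +3.
For although: reverse → hguohtla; then shift: h+3=k, g+3=j, u+3=x, o+3=r, h+3=k, t+3=w, l+3=o, a+3=d.

kjxrkwod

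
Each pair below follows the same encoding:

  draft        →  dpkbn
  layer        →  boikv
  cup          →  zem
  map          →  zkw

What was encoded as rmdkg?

Read the word backwards and shift each letter +10.
Undoing it on rmdkg: shift back: r−10=h, m−10=c, d−10=t, k−10=a, g−10=w → hctaw; then reverse → watch.

watch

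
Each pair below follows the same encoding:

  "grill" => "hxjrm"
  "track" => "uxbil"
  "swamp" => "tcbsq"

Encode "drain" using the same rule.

Shifts by position in grill: pos 0: g→h (+1), pos 1: r→x (+6), pos 2: i→j (+1), pos 3: l→r (+6) — repeating every 2. The shifts repeat in a cycle of length 2: positions 0,1,… shift by +1, +6, then the pattern repeats.
On drain: d+1=e, r+6=x, a+1=b, i+6=o, n+1=o.

exboo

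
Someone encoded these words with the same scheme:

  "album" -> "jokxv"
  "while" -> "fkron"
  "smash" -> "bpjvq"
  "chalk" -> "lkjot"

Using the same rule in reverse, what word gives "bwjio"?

Shifts by position in album: pos 0: a→j (+9), pos 1: l→o (+3), pos 2: b→k (+9), pos 3: u→x (+3) — repeating every 2. A repeating key of period 2 is used — shifts +9, +3 over and over.
Reversing it on bwjio: b−9=s, w−3=t, j−9=a, i−3=f, o−9=f.

staff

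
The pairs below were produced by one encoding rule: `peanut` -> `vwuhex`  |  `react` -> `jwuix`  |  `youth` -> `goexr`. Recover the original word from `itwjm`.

clerk

Treating letters as 0–25, the rule is x ↦ 7x + 20 (mod 26).
Reversing it on itwjm: i(8)→15·(8−20)≡2=c; t(19)→15·(19−20)≡11=l; w(22)→15·(22−20)≡4=e; j(9)→15·(9−20)≡17=r; m(12)→15·(12−20)≡10=k (all mod 26).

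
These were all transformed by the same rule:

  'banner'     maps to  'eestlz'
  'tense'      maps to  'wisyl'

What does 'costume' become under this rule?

fsxzbun

In banner: b→e is +3, a→e is +4, n→s is +5, n→t is +6 — the shift increases by 1 each position. The shift increases by 1 at each position, starting from +3: 3, 4, 5, ….
For costume: c+3=f, o+4=s, s+5=x, t+6=z, u+7=b, m+8=u, e+9=n.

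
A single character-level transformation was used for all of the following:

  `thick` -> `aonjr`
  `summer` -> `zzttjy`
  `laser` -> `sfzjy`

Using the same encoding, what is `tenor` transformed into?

The shift depends on letter class: consonant t→a is +7, but vowel i→n is +5. The rule splits by letter class: vowels +5, consonants +7.
For tenor: t(cons)+7=a, e(vowel)+5=j, n(cons)+7=u, o(vowel)+5=t, r(cons)+7=y.

ajuty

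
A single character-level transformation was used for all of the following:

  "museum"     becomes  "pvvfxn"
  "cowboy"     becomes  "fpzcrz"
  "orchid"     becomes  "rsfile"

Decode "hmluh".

A repeating key of period 2 is used — shifts +3, +1 over and over.
Reversing it on hmluh: h−3=e, m−1=l, l−3=i, u−1=t, h−3=e.

elite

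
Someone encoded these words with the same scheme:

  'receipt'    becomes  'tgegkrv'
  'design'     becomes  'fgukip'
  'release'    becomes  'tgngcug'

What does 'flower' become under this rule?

Compare letters: r→t is +2, e→g is +2, c→e is +2 — a constant shift. It's a constant shift of +2 (ROT2).
On flower: f+2=h, l+2=n, o+2=q, w+2=y, e+2=g, r+2=t.

hnqygt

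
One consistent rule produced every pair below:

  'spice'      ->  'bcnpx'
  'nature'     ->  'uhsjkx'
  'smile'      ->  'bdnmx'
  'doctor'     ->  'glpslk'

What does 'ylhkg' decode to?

This is an affine cipher: with a=0,…,z=25, each position x becomes (17x+7) mod 26.
Reversing it on ylhkg: y(24)→23·(24−7)≡1=b; l(11)→23·(11−7)≡14=o; h(7)→23·(7−7)≡0=a; k(10)→23·(10−7)≡17=r; g(6)→23·(6−7)≡3=d (all mod 26).

board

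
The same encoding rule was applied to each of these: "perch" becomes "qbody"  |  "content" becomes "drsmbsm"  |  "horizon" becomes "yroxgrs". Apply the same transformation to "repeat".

obqbfm

p(15)→q(16) and e(4)→b(1) fit y≡25x+5 (mod 26); the inverse of 25 mod 26 is 25. This is an affine cipher: with a=0,…,z=25, each position x becomes (25x+5) mod 26.
Applying it to repeat: r(17)→25·17+5≡14=o; e(4)→25·4+5≡1=b; p(15)→25·15+5≡16=q; e(4)→25·4+5≡1=b; a(0)→25·0+5≡5=f; t(19)→25·19+5≡12=m (all mod 26).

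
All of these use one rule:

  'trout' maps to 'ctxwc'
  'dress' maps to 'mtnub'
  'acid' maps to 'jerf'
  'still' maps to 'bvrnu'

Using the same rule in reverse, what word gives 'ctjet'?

Shifts by position in trout: pos 0: t→c (+9), pos 1: r→t (+2), pos 2: o→x (+9), pos 3: u→w (+2) — repeating every 2. The shifts repeat in a cycle of length 2: positions 0,1,… shift by +9, +2, then the pattern repeats.
Reversing it on ctjet: c−9=t, t−2=r, j−9=a, e−2=c, t−9=k.

track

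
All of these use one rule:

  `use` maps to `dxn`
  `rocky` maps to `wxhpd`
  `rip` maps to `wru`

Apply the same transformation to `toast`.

yxjxy

The shift depends on letter class: consonant s→x is +5, but vowel u→d is +9. Vowels shift forward by 9 and consonants shift forward by 5.
For toast: t(cons)+5=y, o(vowel)+9=x, a(vowel)+9=j, s(cons)+5=x, t(cons)+5=y.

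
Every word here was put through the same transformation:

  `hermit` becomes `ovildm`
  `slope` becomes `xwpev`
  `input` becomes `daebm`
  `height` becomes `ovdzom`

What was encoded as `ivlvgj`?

h(7)→o(14) and e(4)→v(21) fit y≡15x+13 (mod 26); the inverse of 15 mod 26 is 7. This is an affine cipher: with a=0,…,z=25, each position x becomes (15x+13) mod 26.
Undoing it on ivlvgj: i(8)→7·(8−13)≡17=r; v(21)→7·(21−13)≡4=e; l(11)→7·(11−13)≡12=m; v(21)→7·(21−13)≡4=e; g(6)→7·(6−13)≡3=d; j(9)→7·(9−13)≡24=y (all mod 26).

remedy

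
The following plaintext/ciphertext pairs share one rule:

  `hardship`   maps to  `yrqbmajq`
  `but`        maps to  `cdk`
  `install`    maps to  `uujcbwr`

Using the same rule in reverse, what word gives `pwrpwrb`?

singing

The output letters match the input read backwards, each shifted +9: hardship reversed is pihsdrah. Two steps: reverse the string, then apply a Caesar shift of +9.
Reversing it on pwrpwrb: shift back: p−9=g, w−9=n, r−9=i, p−9=g, w−9=n, r−9=i, b−9=s → gnignis; then reverse → singing.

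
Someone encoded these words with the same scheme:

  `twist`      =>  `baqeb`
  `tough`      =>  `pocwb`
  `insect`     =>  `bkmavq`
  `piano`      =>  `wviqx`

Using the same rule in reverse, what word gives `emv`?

new

The word is reversed, then every letter is shifted forward by 8.
Undoing it on emv: shift back: e−8=w, m−8=e, v−8=n → wen; then reverse → new.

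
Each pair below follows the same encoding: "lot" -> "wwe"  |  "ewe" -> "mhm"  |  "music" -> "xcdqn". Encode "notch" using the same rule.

The shift depends on letter class: consonant l→w is +11, but vowel o→w is +8. Vowels shift forward by 8 and consonants shift forward by 11.
Applying it to notch: n(cons)+11=y, o(vowel)+8=w, t(cons)+11=e, c(cons)+11=n, h(cons)+11=s.

ywens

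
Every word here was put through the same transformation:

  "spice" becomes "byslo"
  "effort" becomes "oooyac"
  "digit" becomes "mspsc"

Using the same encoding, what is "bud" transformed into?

kem

Vowels shift forward by 10 and consonants shift forward by 9.
On bud: b(cons)+9=k, u(vowel)+10=e, d(cons)+9=m.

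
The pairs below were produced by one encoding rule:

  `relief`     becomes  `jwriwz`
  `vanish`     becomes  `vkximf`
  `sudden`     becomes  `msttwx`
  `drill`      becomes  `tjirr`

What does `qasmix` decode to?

Each letter's alphabet position (a=0..z=25) is mapped through 3·x+10 mod 26 — an affine cipher.
Undoing it on qasmix: q(16)→9·(16−10)≡2=c; a(0)→9·(0−10)≡14=o; s(18)→9·(18−10)≡20=u; m(12)→9·(12−10)≡18=s; i(8)→9·(8−10)≡8=i; x(23)→9·(23−10)≡13=n (all mod 26).

cousin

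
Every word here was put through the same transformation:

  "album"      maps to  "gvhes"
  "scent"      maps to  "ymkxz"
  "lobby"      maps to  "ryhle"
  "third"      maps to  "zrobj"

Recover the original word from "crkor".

wheel

Shifts by position in album: pos 0: a→g (+6), pos 1: l→v (+10), pos 2: b→h (+6), pos 3: u→e (+10) — repeating every 2. It's a Vigenère-style cipher with numeric key [6,10]: position i shifts by key[i mod 2].
Undoing it on crkor: c−6=w, r−10=h, k−6=e, o−10=e, r−6=l.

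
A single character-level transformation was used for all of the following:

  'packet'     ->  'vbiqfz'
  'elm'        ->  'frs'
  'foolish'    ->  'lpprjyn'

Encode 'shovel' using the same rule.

ynpbfr

The shift depends on letter class: consonant p→v is +6, but vowel a→b is +1. Two shifts are in play — +1 for a/e/i/o/u, +6 for every other letter.
On shovel: s(cons)+6=y, h(cons)+6=n, o(vowel)+1=p, v(cons)+6=b, e(vowel)+1=f, l(cons)+6=r.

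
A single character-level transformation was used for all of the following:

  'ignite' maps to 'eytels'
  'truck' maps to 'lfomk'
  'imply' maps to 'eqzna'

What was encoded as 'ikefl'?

i(8)→e(4) and g(6)→y(24) fit y≡3x+6 (mod 26); the inverse of 3 mod 26 is 9. Each letter's alphabet position (a=0..z=25) is mapped through 3·x+6 mod 26 — an affine cipher.
Decoding ikefl: i(8)→9·(8−6)≡18=s; k(10)→9·(10−6)≡10=k; e(4)→9·(4−6)≡8=i; f(5)→9·(5−6)≡17=r; l(11)→9·(11−6)≡19=t (all mod 26).

skirt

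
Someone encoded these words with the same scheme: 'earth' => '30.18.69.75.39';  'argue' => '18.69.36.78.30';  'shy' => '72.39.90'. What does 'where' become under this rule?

With a=1..z=26, the number is 3·pos + 15.
For where: w=23→84, h=8→39, e=5→30, r=18→69, e=5→30.

84.39.30.69.30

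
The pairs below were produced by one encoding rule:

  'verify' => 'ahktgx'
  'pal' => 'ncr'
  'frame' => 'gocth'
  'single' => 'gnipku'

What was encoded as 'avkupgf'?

density

The output letters match the input read backwards, each shifted +2: verify reversed is yfirev. The word is reversed, then every letter is shifted forward by 2.
Reversing it on avkupgf: shift back: a−2=y, v−2=t, k−2=i, u−2=s, p−2=n, g−2=e, f−2=d → ytisned; then reverse → density.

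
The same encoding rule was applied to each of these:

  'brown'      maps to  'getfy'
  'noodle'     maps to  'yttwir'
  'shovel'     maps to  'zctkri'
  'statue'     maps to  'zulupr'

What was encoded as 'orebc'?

This is an affine cipher: with a=0,…,z=25, each position x becomes (21x+11) mod 26.
Decoding orebc: o(14)→5·(14−11)≡15=p; r(17)→5·(17−11)≡4=e; e(4)→5·(4−11)≡17=r; b(1)→5·(1−11)≡2=c; c(2)→5·(2−11)≡7=h (all mod 26).

perch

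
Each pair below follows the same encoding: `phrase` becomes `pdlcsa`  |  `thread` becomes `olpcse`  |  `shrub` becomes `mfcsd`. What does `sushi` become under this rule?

tsdfd

The output letters match the input read backwards, each shifted +11: phrase reversed is esarhp. The word is reversed, then every letter is shifted forward by 11.
On sushi: reverse → ihsus; then shift: i+11=t, h+11=s, s+11=d, u+11=f, s+11=d.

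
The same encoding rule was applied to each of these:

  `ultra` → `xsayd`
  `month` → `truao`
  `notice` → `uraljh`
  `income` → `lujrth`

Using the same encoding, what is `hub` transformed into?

The shift depends on letter class: consonant l→s is +7, but vowel u→x is +3. Vowels shift forward by 3 and consonants shift forward by 7.
Applying it to hub: h(cons)+7=o, u(vowel)+3=x, b(cons)+7=i.

oxi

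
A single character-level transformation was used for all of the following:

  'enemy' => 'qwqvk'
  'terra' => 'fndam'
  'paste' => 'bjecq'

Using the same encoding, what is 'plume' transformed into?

bugvq

Shifts by position in enemy: pos 0: e→q (+12), pos 1: n→w (+9), pos 2: e→q (+12), pos 3: m→v (+9) — repeating every 2. The shifts repeat in a cycle of length 2: positions 0,1,… shift by +12, +9, then the pattern repeats.
Applying it to plume: p+12=b, l+9=u, u+12=g, m+9=v, e+12=q.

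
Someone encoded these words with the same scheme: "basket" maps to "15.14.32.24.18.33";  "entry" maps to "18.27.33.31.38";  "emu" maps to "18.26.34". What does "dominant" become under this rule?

The number is (letter's place in the alphabet, a=1) + 13.
On dominant: d=4→17, o=15→28, m=13→26, i=9→22, n=14→27, a=1→14, n=14→27, t=20→33.

17.28.26.22.27.14.27.33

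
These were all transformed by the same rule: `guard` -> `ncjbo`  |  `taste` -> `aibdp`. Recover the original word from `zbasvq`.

strike

In guard: g→n is +7, u→c is +8, a→j is +9, r→b is +10 — the shift increases by 1 each position. Letter i (0-indexed) is shifted by i+7, so successive shifts are 7, 8, 9, ….
Undoing it on zbasvq: z−7=s, b−8=t, a−9=r, s−10=i, v−11=k, q−12=e.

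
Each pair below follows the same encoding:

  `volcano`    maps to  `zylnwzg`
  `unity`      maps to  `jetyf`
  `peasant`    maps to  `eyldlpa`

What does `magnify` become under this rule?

jqtyrlx

The output letters match the input read backwards, each shifted +11: volcano reversed is onaclov. The word is reversed, then every letter is shifted forward by 11.
For magnify: reverse → yfingam; then shift: y+11=j, f+11=q, i+11=t, n+11=y, g+11=r, a+11=l, m+11=x.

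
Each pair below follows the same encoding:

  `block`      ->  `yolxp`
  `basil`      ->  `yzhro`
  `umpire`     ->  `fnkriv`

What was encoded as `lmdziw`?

This is the alphabet-reversal cipher (Atbash): a becomes z, b becomes y, etc.
Decoding lmdziw: l↔o, m↔n, d↔w, z↔a, i↔r, w↔d.

onward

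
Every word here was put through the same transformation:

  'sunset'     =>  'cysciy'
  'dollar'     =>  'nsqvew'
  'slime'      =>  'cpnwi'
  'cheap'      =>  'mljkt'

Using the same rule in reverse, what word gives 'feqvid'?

Shifts by position in sunset: pos 0: s→c (+10), pos 1: u→y (+4), pos 2: n→s (+5), pos 3: s→c (+10), pos 4: e→i (+4), pos 5: t→y (+5) — repeating every 3. It's a Vigenère-style cipher with numeric key [10,4,5]: position i shifts by key[i mod 3].
Decoding feqvid: f−10=v, e−4=a, q−5=l, v−10=l, i−4=e, d−5=y.

valley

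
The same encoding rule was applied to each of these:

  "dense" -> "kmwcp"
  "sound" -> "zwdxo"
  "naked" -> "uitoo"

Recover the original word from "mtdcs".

flush

In dense: d→k is +7, e→m is +8, n→w is +9, s→c is +10 — the shift increases by 1 each position. Each letter shifts forward by (position + 7), i.e. 7, 8, 9, … — the shift grows by one for each successive letter.
Reversing it on mtdcs: m−7=f, t−8=l, d−9=u, c−10=s, s−11=h.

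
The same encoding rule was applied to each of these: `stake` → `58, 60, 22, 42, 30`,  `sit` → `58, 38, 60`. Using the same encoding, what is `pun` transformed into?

s(#19)→58 and t(#20)→60: differences scale by 2, so n = 2·pos + 20. The formula is n = 2×(alphabet index, a=1) + 20.
Applying it to pun: p=16→52, u=21→62, n=14→48.

52, 62, 48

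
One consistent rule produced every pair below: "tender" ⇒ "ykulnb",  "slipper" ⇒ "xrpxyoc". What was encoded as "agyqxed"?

various

In tender: t→y is +5, e→k is +6, n→u is +7, d→l is +8 — the shift increases by 1 each position. The shift increases by 1 at each position, starting from +5: 5, 6, 7, ….
Decoding agyqxed: a−5=v, g−6=a, y−7=r, q−8=i, x−9=o, e−10=u, d−11=s.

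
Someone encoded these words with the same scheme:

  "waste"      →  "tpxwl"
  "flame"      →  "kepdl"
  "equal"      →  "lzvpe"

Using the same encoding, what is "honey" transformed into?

This is an affine cipher: with a=0,…,z=25, each position x becomes (25x+15) mod 26.
On honey: h(7)→25·7+15≡8=i; o(14)→25·14+15≡1=b; n(13)→25·13+15≡2=c; e(4)→25·4+15≡11=l; y(24)→25·24+15≡17=r (all mod 26).

ibclr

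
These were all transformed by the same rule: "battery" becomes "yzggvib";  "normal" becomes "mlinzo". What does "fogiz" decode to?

Each letter is replaced by its mirror in the alphabet: a↔z, b↔y, c↔x, and so on (the Atbash cipher).
Undoing it on fogiz: f↔u, o↔l, g↔t, i↔r, z↔a.

ultra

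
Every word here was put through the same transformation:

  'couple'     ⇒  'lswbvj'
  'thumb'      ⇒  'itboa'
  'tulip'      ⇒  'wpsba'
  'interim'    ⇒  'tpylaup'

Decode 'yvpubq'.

junior

The word is reversed, then every letter is shifted forward by 7.
Undoing it on yvpubq: shift back: y−7=r, v−7=o, p−7=i, u−7=n, b−7=u, q−7=j → roinuj; then reverse → junior.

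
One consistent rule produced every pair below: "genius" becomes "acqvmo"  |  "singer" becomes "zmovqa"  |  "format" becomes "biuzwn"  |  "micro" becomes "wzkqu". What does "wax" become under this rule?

The output letters match the input read backwards, each shifted +8: genius reversed is suineg. Two steps: reverse the string, then apply a Caesar shift of +8.
Applying it to wax: reverse → xaw; then shift: x+8=f, a+8=i, w+8=e.

fie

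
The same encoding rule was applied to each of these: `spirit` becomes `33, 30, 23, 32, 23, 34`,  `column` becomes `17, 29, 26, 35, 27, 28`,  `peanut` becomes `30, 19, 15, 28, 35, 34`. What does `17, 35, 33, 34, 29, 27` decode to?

custom

The number is (letter's place in the alphabet, a=1) + 14.
Decoding 17, 35, 33, 34, 29, 27: 17→(17−14)÷1=3=c, 35→(35−14)÷1=21=u, 33→(33−14)÷1=19=s, 34→(34−14)÷1=20=t, 29→(29−14)÷1=15=o, 27→(27−14)÷1=13=m.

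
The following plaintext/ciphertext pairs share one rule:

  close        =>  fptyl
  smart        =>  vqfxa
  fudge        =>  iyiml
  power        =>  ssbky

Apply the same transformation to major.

peouy

Each letter shifts forward by (position + 3), i.e. 3, 4, 5, … — the shift grows by one for each successive letter.
On major: m+3=p, a+4=e, j+5=o, o+6=u, r+7=y.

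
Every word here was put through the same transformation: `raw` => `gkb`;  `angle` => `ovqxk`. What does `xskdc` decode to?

The output letters match the input read backwards, each shifted +10: raw reversed is war. Two steps: reverse the string, then apply a Caesar shift of +10.
Decoding xskdc: shift back: x−10=n, s−10=i, k−10=a, d−10=t, c−10=s → niats; then reverse → stain.

stain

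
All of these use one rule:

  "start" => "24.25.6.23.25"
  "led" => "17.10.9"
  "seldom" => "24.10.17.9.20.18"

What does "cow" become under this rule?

8.20.28

The number is (letter's place in the alphabet, a=1) + 5.
Applying it to cow: c=3→8, o=15→20, w=23→28.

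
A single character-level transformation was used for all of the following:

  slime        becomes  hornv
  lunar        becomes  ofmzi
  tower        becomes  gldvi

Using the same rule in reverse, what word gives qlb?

joy

Each pair mirrors across the alphabet (s↔h, l↔o, i↔r): positions sum to 25. Each letter is replaced by its mirror in the alphabet: a↔z, b↔y, c↔x, and so on (the Atbash cipher).
Reversing it on qlb: q↔j, l↔o, b↔y.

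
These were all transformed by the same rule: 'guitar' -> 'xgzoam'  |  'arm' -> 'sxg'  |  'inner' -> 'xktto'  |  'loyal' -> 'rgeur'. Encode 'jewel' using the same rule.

The word is reversed, then every letter is shifted forward by 6.
For jewel: reverse → lewej; then shift: l+6=r, e+6=k, w+6=c, e+6=k, j+6=p.

rkckp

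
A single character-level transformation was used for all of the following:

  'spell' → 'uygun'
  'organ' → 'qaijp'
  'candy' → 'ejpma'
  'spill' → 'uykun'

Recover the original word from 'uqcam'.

shark

Shifts by position in spell: pos 0: s→u (+2), pos 1: p→y (+9), pos 2: e→g (+2), pos 3: l→u (+9) — repeating every 2. It's a Vigenère-style cipher with numeric key [2,9]: position i shifts by key[i mod 2].
Undoing it on uqcam: u−2=s, q−9=h, c−2=a, a−9=r, m−2=k.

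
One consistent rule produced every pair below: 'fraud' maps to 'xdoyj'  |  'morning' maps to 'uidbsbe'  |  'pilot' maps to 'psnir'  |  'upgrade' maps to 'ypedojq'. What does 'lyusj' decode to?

humid

f(5)→x(23) and r(17)→d(3) fit y≡7x+14 (mod 26); the inverse of 7 mod 26 is 15. Treating letters as 0–25, the rule is x ↦ 7x + 14 (mod 26).
Reversing it on lyusj: l(11)→15·(11−14)≡7=h; y(24)→15·(24−14)≡20=u; u(20)→15·(20−14)≡12=m; s(18)→15·(18−14)≡8=i; j(9)→15·(9−14)≡3=d (all mod 26).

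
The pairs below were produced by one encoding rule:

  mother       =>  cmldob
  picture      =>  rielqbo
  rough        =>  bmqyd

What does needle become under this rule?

m(12)→c(2) and o(14)→m(12) fit y≡5x+20 (mod 26); the inverse of 5 mod 26 is 21. Each letter's alphabet position (a=0..z=25) is mapped through 5·x+20 mod 26 — an affine cipher.
For needle: n(13)→5·13+20≡7=h; e(4)→5·4+20≡14=o; e(4)→5·4+20≡14=o; d(3)→5·3+20≡9=j; l(11)→5·11+20≡23=x; e(4)→5·4+20≡14=o (all mod 26).

hoojxo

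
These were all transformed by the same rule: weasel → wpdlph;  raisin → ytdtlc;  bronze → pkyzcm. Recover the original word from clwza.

polar

The output letters match the input read backwards, each shifted +11: weasel reversed is lesaew. The word is reversed, then every letter is shifted forward by 11.
Reversing it on clwza: shift back: c−11=r, l−11=a, w−11=l, z−11=o, a−11=p → ralop; then reverse → polar.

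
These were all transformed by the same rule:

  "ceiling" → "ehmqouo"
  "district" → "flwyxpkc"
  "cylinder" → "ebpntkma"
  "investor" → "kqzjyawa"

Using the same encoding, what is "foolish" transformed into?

hrsqozp

In ceiling: c→e is +2, e→h is +3, i→m is +4, l→q is +5 — the shift increases by 1 each position. Letter i (0-indexed) is shifted by i+2, so successive shifts are 2, 3, 4, ….
Applying it to foolish: f+2=h, o+3=r, o+4=s, l+5=q, i+6=o, s+7=z, h+8=p.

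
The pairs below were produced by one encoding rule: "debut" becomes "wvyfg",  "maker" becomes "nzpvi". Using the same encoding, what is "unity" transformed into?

Each pair mirrors across the alphabet (d↔w, e↔v, b↔y): positions sum to 25. Letters are reflected about the middle of the alphabet (position → 25−position): Atbash.
Applying it to unity: u↔f, n↔m, i↔r, t↔g, y↔b.

fmrgb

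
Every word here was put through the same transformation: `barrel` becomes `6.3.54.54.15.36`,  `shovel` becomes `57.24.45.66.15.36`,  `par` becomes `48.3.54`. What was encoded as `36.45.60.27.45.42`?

lotion

b(#2)→6 and a(#1)→3: differences scale by 3, so n = 3·pos + 0. Each letter becomes 3×(its alphabet position, a=1..z=26).
Reversing it on 36.45.60.27.45.42: 36→(36−0)÷3=12=l, 45→(45−0)÷3=15=o, 60→(60−0)÷3=20=t, 27→(27−0)÷3=9=i, 45→(45−0)÷3=15=o, 42→(42−0)÷3=14=n.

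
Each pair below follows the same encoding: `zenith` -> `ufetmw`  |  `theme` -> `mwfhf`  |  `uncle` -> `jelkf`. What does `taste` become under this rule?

mrpmf

z(25)→u(20) and e(4)→f(5) fit y≡23x+17 (mod 26); the inverse of 23 mod 26 is 17. Each letter's alphabet position (a=0..z=25) is mapped through 23·x+17 mod 26 — an affine cipher.
Applying it to taste: t(19)→23·19+17≡12=m; a(0)→23·0+17≡17=r; s(18)→23·18+17≡15=p; t(19)→23·19+17≡12=m; e(4)→23·4+17≡5=f (all mod 26).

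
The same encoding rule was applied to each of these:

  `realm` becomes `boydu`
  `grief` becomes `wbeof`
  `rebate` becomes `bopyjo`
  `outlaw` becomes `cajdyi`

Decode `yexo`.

aide

r(17)→b(1) and e(4)→o(14) fit y≡17x+24 (mod 26); the inverse of 17 mod 26 is 23. Each letter's alphabet position (a=0..z=25) is mapped through 17·x+24 mod 26 — an affine cipher.
Decoding yexo: y(24)→23·(24−24)≡0=a; e(4)→23·(4−24)≡8=i; x(23)→23·(23−24)≡3=d; o(14)→23·(14−24)≡4=e (all mod 26).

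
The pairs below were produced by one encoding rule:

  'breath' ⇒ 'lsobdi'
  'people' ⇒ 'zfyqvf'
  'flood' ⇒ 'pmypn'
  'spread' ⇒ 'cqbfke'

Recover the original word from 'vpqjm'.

Shifts by position in breath: pos 0: b→l (+10), pos 1: r→s (+1), pos 2: e→o (+10), pos 3: a→b (+1) — repeating every 2. A repeating key of period 2 is used — shifts +10, +1 over and over.
Undoing it on vpqjm: v−10=l, p−1=o, q−10=g, j−1=i, m−10=c.

logic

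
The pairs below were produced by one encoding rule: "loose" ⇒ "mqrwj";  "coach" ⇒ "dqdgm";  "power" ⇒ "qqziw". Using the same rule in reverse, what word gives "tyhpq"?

swell

In loose: l→m is +1, o→q is +2, o→r is +3, s→w is +4 — the shift increases by 1 each position. Letter i (0-indexed) is shifted by i+1, so successive shifts are 1, 2, 3, ….
Decoding tyhpq: t−1=s, y−2=w, h−3=e, p−4=l, q−5=l.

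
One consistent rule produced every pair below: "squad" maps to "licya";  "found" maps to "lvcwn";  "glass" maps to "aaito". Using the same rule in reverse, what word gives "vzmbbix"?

pattern

The word is reversed, then every letter is shifted forward by 8.
Undoing it on vzmbbix: shift back: v−8=n, z−8=r, m−8=e, b−8=t, b−8=t, i−8=a, x−8=p → nrettap; then reverse → pattern.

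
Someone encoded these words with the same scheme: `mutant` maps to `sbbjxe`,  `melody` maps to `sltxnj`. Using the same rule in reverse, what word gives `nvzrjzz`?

In mutant: m→s is +6, u→b is +7, t→b is +8, a→j is +9 — the shift increases by 1 each position. The shift increases by 1 at each position, starting from +6: 6, 7, 8, ….
Reversing it on nvzrjzz: n−6=h, v−7=o, z−8=r, r−9=i, j−10=z, z−11=o, z−12=n.

horizon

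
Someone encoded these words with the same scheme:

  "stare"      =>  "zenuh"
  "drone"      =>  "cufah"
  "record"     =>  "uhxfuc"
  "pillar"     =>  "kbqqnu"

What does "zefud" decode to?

story

s(18)→z(25) and t(19)→e(4) fit y≡5x+13 (mod 26); the inverse of 5 mod 26 is 21. This is an affine cipher: with a=0,…,z=25, each position x becomes (5x+13) mod 26.
Undoing it on zefud: z(25)→21·(25−13)≡18=s; e(4)→21·(4−13)≡19=t; f(5)→21·(5−13)≡14=o; u(20)→21·(20−13)≡17=r; d(3)→21·(3−13)≡24=y (all mod 26).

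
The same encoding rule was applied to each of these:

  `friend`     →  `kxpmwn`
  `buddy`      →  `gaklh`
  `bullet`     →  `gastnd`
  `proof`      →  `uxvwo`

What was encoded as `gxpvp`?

In friend: f→k is +5, r→x is +6, i→p is +7, e→m is +8 — the shift increases by 1 each position. Each letter shifts forward by (position + 5), i.e. 5, 6, 7, … — the shift grows by one for each successive letter.
Reversing it on gxpvp: g−5=b, x−6=r, p−7=i, v−8=n, p−9=g.

bring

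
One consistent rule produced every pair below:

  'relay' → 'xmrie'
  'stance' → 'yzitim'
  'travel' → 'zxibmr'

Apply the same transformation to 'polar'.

The rule splits by letter class: vowels +8, consonants +6.
On polar: p(cons)+6=v, o(vowel)+8=w, l(cons)+6=r, a(vowel)+8=i, r(cons)+6=x.

vwrix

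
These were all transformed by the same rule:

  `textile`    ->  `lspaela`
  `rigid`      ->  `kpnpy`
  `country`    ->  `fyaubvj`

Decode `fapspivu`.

Read the word backwards and shift each letter +7.
Reversing it on fapspivu: shift back: f−7=y, a−7=t, p−7=i, s−7=l, p−7=i, i−7=b, v−7=o, u−7=n → ytilibon; then reverse → nobility.

nobility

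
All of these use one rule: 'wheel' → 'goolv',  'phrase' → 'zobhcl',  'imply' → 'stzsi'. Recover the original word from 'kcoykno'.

Shifts by position in wheel: pos 0: w→g (+10), pos 1: h→o (+7), pos 2: e→o (+10), pos 3: e→l (+7) — repeating every 2. A repeating key of period 2 is used — shifts +10, +7 over and over.
Reversing it on kcoykno: k−10=a, c−7=v, o−10=e, y−7=r, k−10=a, n−7=g, o−10=e.

average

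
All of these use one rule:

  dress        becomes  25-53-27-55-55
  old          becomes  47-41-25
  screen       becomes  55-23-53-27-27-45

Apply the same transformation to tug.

d(#4)→25 and r(#18)→53: differences scale by 2, so n = 2·pos + 17. The formula is n = 2×(alphabet index, a=1) + 17.
For tug: t=20→57, u=21→59, g=7→31.

57-59-31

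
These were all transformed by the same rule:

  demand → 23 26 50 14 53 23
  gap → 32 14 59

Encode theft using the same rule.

The formula is n = 3×(alphabet index, a=1) + 11.
On theft: t=20→71, h=8→35, e=5→26, f=6→29, t=20→71.

71 35 26 29 71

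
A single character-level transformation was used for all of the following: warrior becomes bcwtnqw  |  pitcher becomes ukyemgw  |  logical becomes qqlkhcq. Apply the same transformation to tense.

Shifts by position in warrior: pos 0: w→b (+5), pos 1: a→c (+2), pos 2: r→w (+5), pos 3: r→t (+2) — repeating every 2. The shifts repeat in a cycle of length 2: positions 0,1,… shift by +5, +2, then the pattern repeats.
Applying it to tense: t+5=y, e+2=g, n+5=s, s+2=u, e+5=j.

ygsuj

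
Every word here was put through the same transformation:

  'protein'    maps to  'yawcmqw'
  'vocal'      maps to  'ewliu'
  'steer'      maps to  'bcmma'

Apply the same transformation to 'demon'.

The shift depends on letter class: consonant p→y is +9, but vowel o→w is +8. Two shifts are in play — +8 for a/e/i/o/u, +9 for every other letter.
For demon: d(cons)+9=m, e(vowel)+8=m, m(cons)+9=v, o(vowel)+8=w, n(cons)+9=w.

mmvww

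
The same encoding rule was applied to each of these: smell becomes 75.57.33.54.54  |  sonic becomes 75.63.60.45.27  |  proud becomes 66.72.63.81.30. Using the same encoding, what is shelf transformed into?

75.42.33.54.36

s(#19)→75 and m(#13)→57: differences scale by 3, so n = 3·pos + 18. The formula is n = 3×(alphabet index, a=1) + 18.
On shelf: s=19→75, h=8→42, e=5→33, l=12→54, f=6→36.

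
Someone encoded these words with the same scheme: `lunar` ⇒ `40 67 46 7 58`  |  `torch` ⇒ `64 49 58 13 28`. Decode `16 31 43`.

l(#12)→40 and u(#21)→67: differences scale by 3, so n = 3·pos + 4. The formula is n = 3×(alphabet index, a=1) + 4.
Reversing it on 16 31 43: 16→(16−4)÷3=4=d, 31→(31−4)÷3=9=i, 43→(43−4)÷3=13=m.

dim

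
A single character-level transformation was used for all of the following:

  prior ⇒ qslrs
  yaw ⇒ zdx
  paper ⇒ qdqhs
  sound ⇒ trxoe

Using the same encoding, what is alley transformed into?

The shift depends on letter class: consonant p→q is +1, but vowel i→l is +3. Two shifts are in play — +3 for a/e/i/o/u, +1 for every other letter.
For alley: a(vowel)+3=d, l(cons)+1=m, l(cons)+1=m, e(vowel)+3=h, y(cons)+1=z.

dmmhz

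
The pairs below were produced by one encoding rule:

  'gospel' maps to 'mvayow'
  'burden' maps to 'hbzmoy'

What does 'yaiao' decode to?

The shift increases by 1 at each position, starting from +6: 6, 7, 8, ….
Decoding yaiao: y−6=s, a−7=t, i−8=a, a−9=r, o−10=e.

stare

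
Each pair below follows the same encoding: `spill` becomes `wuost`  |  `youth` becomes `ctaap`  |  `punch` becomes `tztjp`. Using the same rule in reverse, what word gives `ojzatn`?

In spill: s→w is +4, p→u is +5, i→o is +6, l→s is +7 — the shift increases by 1 each position. The shift increases by 1 at each position, starting from +4: 4, 5, 6, ….
Undoing it on ojzatn: o−4=k, j−5=e, z−6=t, a−7=t, t−8=l, n−9=e.

kettle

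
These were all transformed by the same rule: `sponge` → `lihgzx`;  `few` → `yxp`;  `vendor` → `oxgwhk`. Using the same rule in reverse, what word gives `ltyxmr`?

Compare letters: s→l is +19, p→i is +19, o→h is +19 — a constant shift. Each letter is shifted forward by 19 in the alphabet (a Caesar shift of +19).
Undoing it on ltyxmr: l−19=s, t−19=a, y−19=f, x−19=e, m−19=t, r−19=y.

safety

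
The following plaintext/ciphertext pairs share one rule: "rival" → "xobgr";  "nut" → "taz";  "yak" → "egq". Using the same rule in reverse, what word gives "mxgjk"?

Compare letters: r→x is +6, i→o is +6, v→b is +6 — a constant shift. Every letter moves 6 places later in the alphabet, wrapping around z→a.
Decoding mxgjk: m−6=g, x−6=r, g−6=a, j−6=d, k−6=e.

grade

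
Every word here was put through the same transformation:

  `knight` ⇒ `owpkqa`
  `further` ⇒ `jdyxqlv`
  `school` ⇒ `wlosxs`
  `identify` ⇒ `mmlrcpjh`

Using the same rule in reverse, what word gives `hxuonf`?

Shifts by position in knight: pos 0: k→o (+4), pos 1: n→w (+9), pos 2: i→p (+7), pos 3: g→k (+4), pos 4: h→q (+9), pos 5: t→a (+7) — repeating every 3. It's a Vigenère-style cipher with numeric key [4,9,7]: position i shifts by key[i mod 3].
Undoing it on hxuonf: h−4=d, x−9=o, u−7=n, o−4=k, n−9=e, f−7=y.

donkey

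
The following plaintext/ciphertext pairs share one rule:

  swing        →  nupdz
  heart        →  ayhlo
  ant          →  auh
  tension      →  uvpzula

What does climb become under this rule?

itpsj

The output letters match the input read backwards, each shifted +7: swing reversed is gniws. The word is reversed, then every letter is shifted forward by 7.
For climb: reverse → bmilc; then shift: b+7=i, m+7=t, i+7=p, l+7=s, c+7=j.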